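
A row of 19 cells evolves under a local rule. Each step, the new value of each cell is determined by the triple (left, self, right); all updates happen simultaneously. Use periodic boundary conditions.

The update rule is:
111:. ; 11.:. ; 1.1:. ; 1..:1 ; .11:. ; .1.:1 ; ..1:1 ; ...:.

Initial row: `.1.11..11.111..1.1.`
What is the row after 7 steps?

.111..1.....1..1..1

step 1: 11...11......111.11
step 2: ..1.1..1....1......
step 3: .11.11111..111.....
step 4: 1........11...1....
step 5: 11......1..1.111..1
step 6: ..1....11111....11.
step 7: .111..1.....1..1..1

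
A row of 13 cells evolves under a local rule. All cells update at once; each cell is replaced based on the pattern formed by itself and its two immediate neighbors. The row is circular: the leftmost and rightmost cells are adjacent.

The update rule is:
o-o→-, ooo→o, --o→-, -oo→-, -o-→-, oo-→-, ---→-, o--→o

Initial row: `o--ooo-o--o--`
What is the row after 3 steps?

step 1: -o--o---o--o-
step 2: --o--o---o--o
step 3: o--o--o---o--

o--o--o---o--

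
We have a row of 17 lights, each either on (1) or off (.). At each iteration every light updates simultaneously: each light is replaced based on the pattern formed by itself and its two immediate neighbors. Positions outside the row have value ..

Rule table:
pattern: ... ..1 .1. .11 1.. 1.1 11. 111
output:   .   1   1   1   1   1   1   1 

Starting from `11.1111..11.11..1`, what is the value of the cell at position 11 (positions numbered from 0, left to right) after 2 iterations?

iteration 1: 11111111111111111
iteration 2: 11111111111111111
position 11 holds 1

1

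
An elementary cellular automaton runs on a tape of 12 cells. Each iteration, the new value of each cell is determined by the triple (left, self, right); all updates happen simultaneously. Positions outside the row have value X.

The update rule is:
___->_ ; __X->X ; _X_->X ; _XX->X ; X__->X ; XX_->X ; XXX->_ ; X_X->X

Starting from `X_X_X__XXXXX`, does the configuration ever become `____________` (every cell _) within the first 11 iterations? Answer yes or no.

XXXXXXXX____
_______XX__X
X_____XXXXXX
XX___XX_____
_XX_XXXX___X
XXXXX__XX_XX
____XXXXXXX_
X__XX_____XX
XXXXXX___XX_
_____XX_XXXX
X___XXXXX___
iteration 11 is X___XXXXX___, still not uniform _

no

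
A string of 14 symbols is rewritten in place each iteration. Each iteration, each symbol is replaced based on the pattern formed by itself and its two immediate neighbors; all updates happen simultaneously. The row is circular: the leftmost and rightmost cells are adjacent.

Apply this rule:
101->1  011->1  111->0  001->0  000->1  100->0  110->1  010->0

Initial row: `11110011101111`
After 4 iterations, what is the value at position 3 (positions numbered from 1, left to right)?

00010010111000
11000001101011
01011101110110
00110111011110
position 3 holds 1

1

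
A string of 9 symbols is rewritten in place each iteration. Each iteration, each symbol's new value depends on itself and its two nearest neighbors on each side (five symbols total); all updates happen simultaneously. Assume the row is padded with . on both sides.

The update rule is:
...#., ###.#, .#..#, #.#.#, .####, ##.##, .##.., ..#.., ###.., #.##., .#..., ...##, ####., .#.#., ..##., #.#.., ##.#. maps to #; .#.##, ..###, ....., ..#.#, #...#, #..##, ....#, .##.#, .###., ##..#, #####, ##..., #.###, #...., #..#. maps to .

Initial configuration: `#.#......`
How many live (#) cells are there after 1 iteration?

iteration 1: .###.....
count of #: 3

3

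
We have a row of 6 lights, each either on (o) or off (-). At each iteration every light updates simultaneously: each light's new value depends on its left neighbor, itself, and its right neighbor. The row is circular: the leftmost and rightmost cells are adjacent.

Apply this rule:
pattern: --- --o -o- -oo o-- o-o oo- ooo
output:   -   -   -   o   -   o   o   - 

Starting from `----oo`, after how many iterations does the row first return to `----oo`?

iteration 1: ----oo

1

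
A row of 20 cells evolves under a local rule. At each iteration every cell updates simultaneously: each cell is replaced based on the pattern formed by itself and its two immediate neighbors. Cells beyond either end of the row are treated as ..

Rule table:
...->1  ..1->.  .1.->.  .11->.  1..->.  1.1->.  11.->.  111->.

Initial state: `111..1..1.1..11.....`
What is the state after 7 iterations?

................1111

iteration 1: ................1111
iteration 2: 111111111111111.....
iteration 3: ................1111  (repeats iteration 1; period 2)
iteration 7: ................1111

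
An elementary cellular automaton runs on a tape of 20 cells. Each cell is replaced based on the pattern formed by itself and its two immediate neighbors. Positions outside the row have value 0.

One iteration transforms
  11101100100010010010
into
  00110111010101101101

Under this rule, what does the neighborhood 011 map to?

At position 0 the neighborhood is 011; the next row has 0 there.

0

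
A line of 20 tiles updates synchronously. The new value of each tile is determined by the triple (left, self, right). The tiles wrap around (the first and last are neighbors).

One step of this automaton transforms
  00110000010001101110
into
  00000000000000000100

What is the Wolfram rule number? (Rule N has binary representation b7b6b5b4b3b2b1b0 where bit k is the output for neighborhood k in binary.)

position 17: 111 → 1  (bit 7 = 1)
position 3: 110 → 0  (bit 6 = 0)
position 15: 101 → 0  (bit 5 = 0)
position 4: 100 → 0  (bit 4 = 0)
position 2: 011 → 0  (bit 3 = 0)
position 9: 010 → 0  (bit 2 = 0)
position 1: 001 → 0  (bit 1 = 0)
position 0: 000 → 0  (bit 0 = 0)
bits b7..b0 = 10000000 = 128

128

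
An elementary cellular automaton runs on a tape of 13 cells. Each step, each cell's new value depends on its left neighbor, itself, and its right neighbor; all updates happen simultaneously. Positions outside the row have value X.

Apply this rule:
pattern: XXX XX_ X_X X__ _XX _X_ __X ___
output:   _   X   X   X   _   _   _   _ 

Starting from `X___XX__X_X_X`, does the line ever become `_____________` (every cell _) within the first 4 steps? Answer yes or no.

step 1: XX___XX__X_X_
step 2: _XX___XX__X_X
step 3: X_XX___XX__X_
step 4: XX_XX___XX__X
step 4 is XX_XX___XX__X, still not uniform _

no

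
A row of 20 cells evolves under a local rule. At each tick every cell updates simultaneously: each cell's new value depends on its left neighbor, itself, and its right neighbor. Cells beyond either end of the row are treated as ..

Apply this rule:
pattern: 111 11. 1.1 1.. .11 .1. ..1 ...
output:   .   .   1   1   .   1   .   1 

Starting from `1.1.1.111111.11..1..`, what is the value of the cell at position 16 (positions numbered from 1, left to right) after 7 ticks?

tick 1: 111111......1..1.111
tick 2: ......11111.11.11...
tick 3: 11111......1..1..111
tick 4: .....11111.11.11....
tick 5: 1111......1..1..1111
tick 6: ....11111.11.11.....
tick 7: 111......1..1..11111
position 16 holds 1

1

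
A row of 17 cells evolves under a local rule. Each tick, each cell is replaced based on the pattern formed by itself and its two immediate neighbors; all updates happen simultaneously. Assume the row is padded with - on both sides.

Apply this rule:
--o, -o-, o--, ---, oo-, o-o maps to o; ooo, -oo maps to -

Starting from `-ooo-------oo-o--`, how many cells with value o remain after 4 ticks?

5

tick 1: o--oooooooo-ooooo
tick 2: ooo-------oo----o
tick 3: --oooooooo-oooooo
tick 4: oo-------oo-----o
count of o: 5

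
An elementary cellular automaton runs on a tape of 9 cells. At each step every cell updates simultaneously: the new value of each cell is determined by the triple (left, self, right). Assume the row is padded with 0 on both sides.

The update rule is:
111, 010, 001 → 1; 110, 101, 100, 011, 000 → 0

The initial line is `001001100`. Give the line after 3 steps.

step 1: 011010000
step 2: 100010000
step 3: 100110000

100110000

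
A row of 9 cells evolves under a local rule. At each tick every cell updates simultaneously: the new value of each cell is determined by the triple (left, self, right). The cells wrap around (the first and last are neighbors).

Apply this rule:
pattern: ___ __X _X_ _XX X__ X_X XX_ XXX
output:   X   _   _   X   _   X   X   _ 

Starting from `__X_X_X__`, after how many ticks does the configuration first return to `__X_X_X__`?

14

tick 1: X__X_X__X
tick 2: X___X___X
tick 3: X_X___X_X
tick 4: XX__X__XX
tick 5: _X_____X_
tick 6: ___XXX___
tick 7: XX_X_X_XX
tick 8: _XX_X_XX_
tick 9: _XXX_XXX_
tick 10: _X_XXX_X_
tick 11: __XX_XX__
tick 12: X_XXXXX_X
tick 13: XXX___XXX
tick 14: __X_X_X__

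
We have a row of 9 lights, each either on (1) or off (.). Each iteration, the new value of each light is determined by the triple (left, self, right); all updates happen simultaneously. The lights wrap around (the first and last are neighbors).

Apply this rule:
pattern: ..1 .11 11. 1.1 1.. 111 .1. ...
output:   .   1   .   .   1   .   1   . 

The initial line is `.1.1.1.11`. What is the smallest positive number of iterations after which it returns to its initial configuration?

2

iteration 1: .1.1.1.1.
iteration 2: .1.1.1.11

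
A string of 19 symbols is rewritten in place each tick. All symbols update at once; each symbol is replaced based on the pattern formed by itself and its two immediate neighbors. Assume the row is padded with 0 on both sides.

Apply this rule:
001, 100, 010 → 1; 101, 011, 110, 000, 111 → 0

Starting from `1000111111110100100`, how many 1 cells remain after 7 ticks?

1101000000000111110
0001100000001000001
0010010000011100011
0111111000100010100
1000000101110110110
1100001100000000001
0010010010000000011
count of 1: 5

5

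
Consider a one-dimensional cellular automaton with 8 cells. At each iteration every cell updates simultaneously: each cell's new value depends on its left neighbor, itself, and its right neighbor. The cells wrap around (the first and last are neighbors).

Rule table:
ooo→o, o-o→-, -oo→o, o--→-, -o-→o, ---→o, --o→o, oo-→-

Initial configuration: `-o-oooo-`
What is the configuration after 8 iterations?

-oo--oo-

iteration 1: oo-ooo--
iteration 2: o--oo--o
iteration 3: --oo--oo
iteration 4: -oo--oo-
iteration 5: oo--oo--
iteration 6: o--oo--o  (repeats iteration 2; period 4)
iteration 8: -oo--oo-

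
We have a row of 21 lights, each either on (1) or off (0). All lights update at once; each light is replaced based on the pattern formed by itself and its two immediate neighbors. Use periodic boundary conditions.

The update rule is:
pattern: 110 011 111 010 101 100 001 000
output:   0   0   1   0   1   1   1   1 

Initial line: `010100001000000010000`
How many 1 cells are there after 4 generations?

11

101011110111111101111
010101101011111010111
101010010101110101010
010101101010101010101
count of 1: 11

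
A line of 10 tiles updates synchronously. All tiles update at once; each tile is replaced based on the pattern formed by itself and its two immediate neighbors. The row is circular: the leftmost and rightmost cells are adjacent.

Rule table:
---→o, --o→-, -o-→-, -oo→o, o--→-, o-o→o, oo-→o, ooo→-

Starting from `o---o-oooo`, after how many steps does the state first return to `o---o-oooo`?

o-o--oo---
-o---oo-o-
---o-ooo--
oo--oo-o-o
-o--ooo-oo
o---o-oooo

6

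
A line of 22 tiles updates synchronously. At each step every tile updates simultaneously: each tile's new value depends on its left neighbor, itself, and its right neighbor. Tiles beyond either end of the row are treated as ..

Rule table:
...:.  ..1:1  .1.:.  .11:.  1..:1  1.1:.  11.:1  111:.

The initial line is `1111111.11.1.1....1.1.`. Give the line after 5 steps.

..1.......1..1....11.1

......1..1....1..1...1
.....1.11.1..1.11.1.1.
....1...1..11...1....1
...1.1.1.11.11.1.1..1.
..1.......1..1....11.1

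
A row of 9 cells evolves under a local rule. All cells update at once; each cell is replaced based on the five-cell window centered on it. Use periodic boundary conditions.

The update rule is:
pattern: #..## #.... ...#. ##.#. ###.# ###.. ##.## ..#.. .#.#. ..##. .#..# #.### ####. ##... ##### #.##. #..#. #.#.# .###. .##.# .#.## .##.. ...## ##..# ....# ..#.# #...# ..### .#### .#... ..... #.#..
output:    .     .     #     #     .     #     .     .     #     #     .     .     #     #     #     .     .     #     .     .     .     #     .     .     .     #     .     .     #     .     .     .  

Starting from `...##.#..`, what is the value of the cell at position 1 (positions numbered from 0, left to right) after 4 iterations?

...#.#...
..###....
....##...
....###..
position 1 holds .

.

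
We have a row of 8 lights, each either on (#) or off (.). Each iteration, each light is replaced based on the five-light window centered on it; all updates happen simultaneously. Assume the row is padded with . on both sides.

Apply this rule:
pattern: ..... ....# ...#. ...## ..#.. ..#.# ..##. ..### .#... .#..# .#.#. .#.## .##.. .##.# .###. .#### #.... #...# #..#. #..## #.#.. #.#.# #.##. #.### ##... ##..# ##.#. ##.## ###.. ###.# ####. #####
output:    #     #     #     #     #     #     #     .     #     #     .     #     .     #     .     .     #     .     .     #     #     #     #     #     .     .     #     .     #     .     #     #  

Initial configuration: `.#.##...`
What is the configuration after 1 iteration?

####..##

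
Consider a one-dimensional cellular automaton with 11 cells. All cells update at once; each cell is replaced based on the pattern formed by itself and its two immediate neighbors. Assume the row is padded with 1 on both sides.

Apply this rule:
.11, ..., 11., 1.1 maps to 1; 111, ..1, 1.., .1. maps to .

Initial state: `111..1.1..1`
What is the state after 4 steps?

111.1....1.

..1...1...1
....1...1.1
.11...1..11
111.1....1.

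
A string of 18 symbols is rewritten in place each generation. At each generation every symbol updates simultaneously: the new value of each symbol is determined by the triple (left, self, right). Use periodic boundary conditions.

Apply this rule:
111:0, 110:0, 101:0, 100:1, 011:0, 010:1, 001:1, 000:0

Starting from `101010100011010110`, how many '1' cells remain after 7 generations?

5

generation 1: 101010110100010000
generation 2: 101010000110111001
generation 3: 001011001000000110
generation 4: 011000111100001001
generation 5: 000101000010011111
generation 6: 101101100111100000
generation 7: 100000011000010001
count of 1: 5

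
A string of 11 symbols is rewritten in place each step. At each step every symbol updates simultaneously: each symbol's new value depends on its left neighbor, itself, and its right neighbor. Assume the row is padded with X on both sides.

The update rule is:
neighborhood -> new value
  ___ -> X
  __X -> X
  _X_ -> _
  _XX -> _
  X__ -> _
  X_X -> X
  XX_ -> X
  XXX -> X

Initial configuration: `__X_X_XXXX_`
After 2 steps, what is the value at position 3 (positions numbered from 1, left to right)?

X

_X_X_X_XXXX
X_X_X_X_XXX
position 3 holds X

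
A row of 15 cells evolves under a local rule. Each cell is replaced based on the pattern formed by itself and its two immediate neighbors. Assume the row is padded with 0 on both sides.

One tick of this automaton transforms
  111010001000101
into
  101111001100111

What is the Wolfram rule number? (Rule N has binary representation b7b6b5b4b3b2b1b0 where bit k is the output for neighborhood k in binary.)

position 1: 111 → 0  (bit 7 = 0)
position 2: 110 → 1  (bit 6 = 1)
position 3: 101 → 1  (bit 5 = 1)
position 5: 100 → 1  (bit 4 = 1)
position 0: 011 → 1  (bit 3 = 1)
position 4: 010 → 1  (bit 2 = 1)
position 7: 001 → 0  (bit 1 = 0)
position 6: 000 → 0  (bit 0 = 0)
bits b7..b0 = 01111100 = 124

124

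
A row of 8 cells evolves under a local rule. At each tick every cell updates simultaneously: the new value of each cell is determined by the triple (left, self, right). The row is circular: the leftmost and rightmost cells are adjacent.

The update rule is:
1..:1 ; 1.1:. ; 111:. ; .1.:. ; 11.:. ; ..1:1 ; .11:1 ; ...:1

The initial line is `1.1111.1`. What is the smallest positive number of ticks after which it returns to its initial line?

16

tick 1: ..1....1
tick 2: 11.1111.
tick 3: 1..1....
tick 4: .11.1111
tick 5: .1..1...
tick 6: 1.11.111
tick 7: ..1..1..
tick 8: 11.11.11
tick 9: ...1..1.
tick 10: 111.11.1
tick 11: ....1..1
tick 12: 1111.11.
tick 13: 1....1..
tick 14: .1111.11
tick 15: .1....1.
tick 16: 1.1111.1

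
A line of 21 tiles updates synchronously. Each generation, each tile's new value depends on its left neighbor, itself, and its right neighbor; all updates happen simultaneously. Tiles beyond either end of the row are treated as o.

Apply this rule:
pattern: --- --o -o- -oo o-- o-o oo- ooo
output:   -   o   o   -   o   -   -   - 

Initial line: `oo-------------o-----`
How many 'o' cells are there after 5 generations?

8

--o-----------ooo---o
oooo---------o---o-o-
----o-------ooo-oo-o-
o--ooo-----o-------o-
-oo---o---ooo-----oo-
count of o: 8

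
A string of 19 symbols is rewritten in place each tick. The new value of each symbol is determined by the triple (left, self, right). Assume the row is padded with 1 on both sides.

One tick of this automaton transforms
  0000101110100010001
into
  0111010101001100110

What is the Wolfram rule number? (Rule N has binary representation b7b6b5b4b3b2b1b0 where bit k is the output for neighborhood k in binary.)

position 7: 111 → 1  (bit 7 = 1)
position 8: 110 → 0  (bit 6 = 0)
position 5: 101 → 1  (bit 5 = 1)
position 0: 100 → 0  (bit 4 = 0)
position 6: 011 → 0  (bit 3 = 0)
position 4: 010 → 0  (bit 2 = 0)
position 3: 001 → 1  (bit 1 = 1)
position 1: 000 → 1  (bit 0 = 1)
bits b7..b0 = 10100011 = 163

163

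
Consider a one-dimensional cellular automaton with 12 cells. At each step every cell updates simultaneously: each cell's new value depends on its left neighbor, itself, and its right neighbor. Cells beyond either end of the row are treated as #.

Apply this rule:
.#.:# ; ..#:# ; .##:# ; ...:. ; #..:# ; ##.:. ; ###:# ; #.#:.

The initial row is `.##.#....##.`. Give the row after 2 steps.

step 1: .#..##..##..
step 2: .####.###.##

.####.###.##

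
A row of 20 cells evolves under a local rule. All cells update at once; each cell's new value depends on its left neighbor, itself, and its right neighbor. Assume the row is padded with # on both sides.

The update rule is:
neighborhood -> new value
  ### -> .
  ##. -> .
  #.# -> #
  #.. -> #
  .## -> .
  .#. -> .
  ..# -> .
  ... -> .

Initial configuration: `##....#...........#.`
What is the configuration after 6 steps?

#.#.#..#....#.......

..#....#...........#
#..#....#...........
.#..#....#..........
#.#..#....#.........
.#.#..#....#........
#.#.#..#....#.......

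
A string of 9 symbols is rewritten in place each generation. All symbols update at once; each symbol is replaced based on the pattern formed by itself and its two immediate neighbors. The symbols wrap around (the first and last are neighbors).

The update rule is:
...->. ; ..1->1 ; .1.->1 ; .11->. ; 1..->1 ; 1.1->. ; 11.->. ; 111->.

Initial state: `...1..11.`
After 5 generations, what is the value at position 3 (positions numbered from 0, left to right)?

.

generation 1: ..1111..1
generation 2: 11....111
generation 3: ..1..1...
generation 4: .111111..
generation 5: 1......1.
position 3 holds .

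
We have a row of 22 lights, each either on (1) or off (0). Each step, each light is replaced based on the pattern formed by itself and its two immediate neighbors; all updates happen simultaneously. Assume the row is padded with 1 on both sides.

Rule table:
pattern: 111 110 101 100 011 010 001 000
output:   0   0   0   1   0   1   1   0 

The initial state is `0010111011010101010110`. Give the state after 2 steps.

0001000000110101011001

step 1: 1110000000010101010000
step 2: 0001000000110101011001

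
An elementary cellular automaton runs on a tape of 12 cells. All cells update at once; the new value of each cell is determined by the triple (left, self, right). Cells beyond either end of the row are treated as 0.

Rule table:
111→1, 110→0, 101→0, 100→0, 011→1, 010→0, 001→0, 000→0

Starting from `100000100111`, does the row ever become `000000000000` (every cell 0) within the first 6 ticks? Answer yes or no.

000000000110
000000000100
000000000000
all cells are 0 at tick 3

yes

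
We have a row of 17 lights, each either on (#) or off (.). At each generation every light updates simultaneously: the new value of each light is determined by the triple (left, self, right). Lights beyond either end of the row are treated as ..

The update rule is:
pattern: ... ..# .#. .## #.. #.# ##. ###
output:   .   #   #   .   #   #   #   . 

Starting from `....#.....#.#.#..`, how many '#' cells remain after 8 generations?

11

generation 1: ...###...#######.
generation 2: ..#..##.#......##
generation 3: .####.####....#.#
generation 4: #...##...##..####
generation 5: ##.#.##.#.###...#
generation 6: .####.####..##.##
generation 7: #...##...###.##.#
generation 8: ##.#.##.#..##.###
count of #: 11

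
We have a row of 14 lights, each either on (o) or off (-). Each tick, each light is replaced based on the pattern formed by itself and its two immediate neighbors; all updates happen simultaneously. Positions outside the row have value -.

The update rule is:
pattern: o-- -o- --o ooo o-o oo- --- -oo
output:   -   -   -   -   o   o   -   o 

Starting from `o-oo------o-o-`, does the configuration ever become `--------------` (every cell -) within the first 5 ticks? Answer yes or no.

yes

-ooo-------o--
-o-o----------
--o-----------
--------------
all cells are - at tick 4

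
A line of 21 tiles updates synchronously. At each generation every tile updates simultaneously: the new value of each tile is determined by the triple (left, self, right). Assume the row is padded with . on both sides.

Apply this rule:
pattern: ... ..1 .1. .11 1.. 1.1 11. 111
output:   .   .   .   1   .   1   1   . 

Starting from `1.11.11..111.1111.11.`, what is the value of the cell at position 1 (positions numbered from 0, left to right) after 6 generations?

.111111..1.111..1111.
.1....1...11.1..1..1.
..........111........
..........1.1........
...........1.........
.....................
position 1 holds .

.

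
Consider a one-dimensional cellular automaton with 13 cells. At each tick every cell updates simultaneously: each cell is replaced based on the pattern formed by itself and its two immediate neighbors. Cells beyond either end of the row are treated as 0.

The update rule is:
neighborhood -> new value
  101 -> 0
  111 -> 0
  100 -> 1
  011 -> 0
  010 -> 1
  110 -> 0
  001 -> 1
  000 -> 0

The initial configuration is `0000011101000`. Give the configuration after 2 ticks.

tick 1: 0000100001100
tick 2: 0001110010010

0001110010010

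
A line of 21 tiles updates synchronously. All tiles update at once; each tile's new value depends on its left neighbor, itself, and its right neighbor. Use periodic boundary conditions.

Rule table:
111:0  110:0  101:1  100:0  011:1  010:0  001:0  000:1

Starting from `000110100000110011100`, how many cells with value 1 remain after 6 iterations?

110101001110100010001
001010001001001000101
000100100000000010010
110000001111111000000
100111101000000011110
000100010011111010001
count of 1: 9

9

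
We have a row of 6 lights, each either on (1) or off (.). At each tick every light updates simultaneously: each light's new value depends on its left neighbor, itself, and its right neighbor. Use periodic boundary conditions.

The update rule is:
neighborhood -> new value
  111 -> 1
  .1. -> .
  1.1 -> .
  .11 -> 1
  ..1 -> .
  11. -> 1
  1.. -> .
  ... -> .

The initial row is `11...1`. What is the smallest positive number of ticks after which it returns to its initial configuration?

11...1

1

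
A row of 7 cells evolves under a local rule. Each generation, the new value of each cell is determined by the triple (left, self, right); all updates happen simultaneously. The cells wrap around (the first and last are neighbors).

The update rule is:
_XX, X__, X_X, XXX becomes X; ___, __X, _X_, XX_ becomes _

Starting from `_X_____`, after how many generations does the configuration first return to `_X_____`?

__X____
___X___
____X__
_____X_
______X
X______
_X_____

7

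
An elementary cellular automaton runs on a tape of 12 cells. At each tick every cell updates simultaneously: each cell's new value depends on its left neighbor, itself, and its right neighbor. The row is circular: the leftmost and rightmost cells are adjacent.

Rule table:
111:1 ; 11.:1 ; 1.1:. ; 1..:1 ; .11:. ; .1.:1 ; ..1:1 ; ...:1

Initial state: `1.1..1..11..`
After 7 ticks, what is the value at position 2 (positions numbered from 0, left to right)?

.

tick 1: 1.111111.111
tick 2: 1..11111..11
tick 3: 111.111111.1
tick 4: 111..11111..
tick 5: .1111.111111
tick 6: ..111..11111
tick 7: 11.1111.1111
position 2 holds .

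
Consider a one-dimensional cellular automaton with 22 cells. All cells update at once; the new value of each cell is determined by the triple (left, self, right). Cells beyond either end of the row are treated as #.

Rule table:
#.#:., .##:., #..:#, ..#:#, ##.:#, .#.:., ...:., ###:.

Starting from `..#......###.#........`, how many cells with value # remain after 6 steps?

##.#....#..#..#......#
.#..#..#.##.##.#....#.
..##.##...#..#..#..#..
##.#..##.#.##.##.##.##
.#..##.#....#..#..#...
..##.#..#..#.##.##.#.#
count of #: 11

11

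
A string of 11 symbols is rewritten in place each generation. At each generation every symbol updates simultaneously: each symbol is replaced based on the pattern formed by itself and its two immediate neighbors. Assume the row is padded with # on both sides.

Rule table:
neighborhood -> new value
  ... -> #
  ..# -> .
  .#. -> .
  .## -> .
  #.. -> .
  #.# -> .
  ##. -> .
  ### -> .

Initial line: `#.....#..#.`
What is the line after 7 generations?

.####......

..###......
......####.
.####......
......####.  (repeats generation 2; period 2)
generation 7: .####......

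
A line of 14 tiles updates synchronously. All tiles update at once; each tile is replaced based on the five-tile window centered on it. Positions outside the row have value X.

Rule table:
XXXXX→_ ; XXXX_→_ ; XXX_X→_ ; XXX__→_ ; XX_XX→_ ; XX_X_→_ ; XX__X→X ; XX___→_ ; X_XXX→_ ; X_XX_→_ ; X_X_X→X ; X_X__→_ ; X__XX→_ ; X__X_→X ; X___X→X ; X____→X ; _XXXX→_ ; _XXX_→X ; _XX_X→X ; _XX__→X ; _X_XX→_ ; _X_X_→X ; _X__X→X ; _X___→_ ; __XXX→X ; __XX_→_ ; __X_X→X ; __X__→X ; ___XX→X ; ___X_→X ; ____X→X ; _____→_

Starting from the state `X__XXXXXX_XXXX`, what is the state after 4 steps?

X_X_____X_XX__

_X_X__________
_XX__X______XX
__XXXX_X__XXX_
X_X_____X_XX__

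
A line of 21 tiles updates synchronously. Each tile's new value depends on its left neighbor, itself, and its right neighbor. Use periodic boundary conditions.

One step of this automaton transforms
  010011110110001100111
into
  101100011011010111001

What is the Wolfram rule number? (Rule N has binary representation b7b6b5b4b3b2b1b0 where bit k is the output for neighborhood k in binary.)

114

position 5: 111 → 0  (bit 7 = 0)
position 7: 110 → 1  (bit 6 = 1)
position 0: 101 → 1  (bit 5 = 1)
position 2: 100 → 1  (bit 4 = 1)
position 4: 011 → 0  (bit 3 = 0)
position 1: 010 → 0  (bit 2 = 0)
position 3: 001 → 1  (bit 1 = 1)
position 12: 000 → 0  (bit 0 = 0)
bits b7..b0 = 01110010 = 114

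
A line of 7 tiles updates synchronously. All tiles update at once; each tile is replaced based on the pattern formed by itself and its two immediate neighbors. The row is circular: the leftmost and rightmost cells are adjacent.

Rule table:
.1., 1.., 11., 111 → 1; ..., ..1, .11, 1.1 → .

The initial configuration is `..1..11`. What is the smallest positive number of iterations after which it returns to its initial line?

1.11..1
1..11..
11..11.
.11..1.
..11.11
1..1..1
11.11..
.1..11.
.11..11
..11..1
1..11.1
11..1..
.11.11.
..1..11

14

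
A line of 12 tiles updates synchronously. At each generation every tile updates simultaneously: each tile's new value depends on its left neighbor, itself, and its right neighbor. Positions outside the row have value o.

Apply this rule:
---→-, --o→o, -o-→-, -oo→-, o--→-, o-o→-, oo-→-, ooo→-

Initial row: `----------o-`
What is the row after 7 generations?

---o--o--o--

---------o--
--------o--o
-------o--o-
------o--o--
-----o--o--o
----o--o--o-
---o--o--o--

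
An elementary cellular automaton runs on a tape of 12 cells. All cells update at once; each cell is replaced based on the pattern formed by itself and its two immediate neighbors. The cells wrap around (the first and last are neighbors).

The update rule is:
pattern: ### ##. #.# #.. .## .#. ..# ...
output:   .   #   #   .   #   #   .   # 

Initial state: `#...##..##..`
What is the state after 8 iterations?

######..##..

#.#.##..##..
######..##..
#....#..##..
#.##.#..##..
######..##..  (repeats iteration 2; period 3)
iteration 8: ######..##..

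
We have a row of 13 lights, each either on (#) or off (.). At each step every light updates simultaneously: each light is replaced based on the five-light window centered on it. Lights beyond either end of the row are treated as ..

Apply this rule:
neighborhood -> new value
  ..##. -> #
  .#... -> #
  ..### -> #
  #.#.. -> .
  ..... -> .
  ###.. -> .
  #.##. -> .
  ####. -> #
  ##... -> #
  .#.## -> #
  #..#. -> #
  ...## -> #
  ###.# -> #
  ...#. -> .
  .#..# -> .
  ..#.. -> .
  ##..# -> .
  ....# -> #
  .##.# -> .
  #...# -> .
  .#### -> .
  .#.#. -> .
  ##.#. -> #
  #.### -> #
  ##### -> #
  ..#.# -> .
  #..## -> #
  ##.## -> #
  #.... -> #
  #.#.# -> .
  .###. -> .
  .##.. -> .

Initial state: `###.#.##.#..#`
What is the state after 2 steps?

#.##.#..#..#.
.#..#..#..#.#

.#..#..#..#.#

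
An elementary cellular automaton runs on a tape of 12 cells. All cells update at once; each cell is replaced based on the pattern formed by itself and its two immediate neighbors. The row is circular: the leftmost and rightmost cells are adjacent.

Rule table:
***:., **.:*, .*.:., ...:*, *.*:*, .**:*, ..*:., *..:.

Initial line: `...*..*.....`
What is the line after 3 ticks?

..**..**..**

**......****
.*.****.*...
..**..**..**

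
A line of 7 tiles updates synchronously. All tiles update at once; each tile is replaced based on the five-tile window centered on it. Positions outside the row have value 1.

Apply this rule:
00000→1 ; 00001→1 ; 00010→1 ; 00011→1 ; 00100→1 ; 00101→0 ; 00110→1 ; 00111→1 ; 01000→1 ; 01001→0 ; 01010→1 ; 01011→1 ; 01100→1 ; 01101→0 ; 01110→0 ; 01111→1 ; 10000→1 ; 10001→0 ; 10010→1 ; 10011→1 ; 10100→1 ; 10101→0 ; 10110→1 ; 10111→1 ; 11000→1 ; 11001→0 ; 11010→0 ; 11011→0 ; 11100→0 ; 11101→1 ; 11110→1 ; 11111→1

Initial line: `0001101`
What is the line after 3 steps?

step 1: 1011001
step 2: 1011011
step 3: 1010011

1010011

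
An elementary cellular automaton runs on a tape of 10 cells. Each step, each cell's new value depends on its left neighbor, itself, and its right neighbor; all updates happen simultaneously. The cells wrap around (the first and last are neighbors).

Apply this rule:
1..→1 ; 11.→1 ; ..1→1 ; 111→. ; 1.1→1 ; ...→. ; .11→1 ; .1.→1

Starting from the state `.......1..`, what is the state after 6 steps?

......111.
.....11.11
1...111111
11.11.....
111111...1
.....11.11

.....11.11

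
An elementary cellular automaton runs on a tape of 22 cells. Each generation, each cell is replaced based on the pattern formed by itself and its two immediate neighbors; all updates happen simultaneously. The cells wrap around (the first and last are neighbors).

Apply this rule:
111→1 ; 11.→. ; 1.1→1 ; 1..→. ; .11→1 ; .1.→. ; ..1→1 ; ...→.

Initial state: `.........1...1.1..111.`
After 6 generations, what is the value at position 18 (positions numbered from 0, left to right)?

.

........1...1.1..111..
.......1...1.1..111...
......1...1.1..111....
.....1...1.1..111.....
....1...1.1..111......
...1...1.1..111.......
position 18 holds .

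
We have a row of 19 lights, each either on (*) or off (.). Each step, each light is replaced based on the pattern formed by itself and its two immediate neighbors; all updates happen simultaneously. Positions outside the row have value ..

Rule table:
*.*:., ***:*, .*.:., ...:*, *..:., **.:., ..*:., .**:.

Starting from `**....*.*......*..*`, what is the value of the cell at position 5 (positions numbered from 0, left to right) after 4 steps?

...**.....****.....
**....***..**..****
...**..*........**.
**.......******....
position 5 holds .

.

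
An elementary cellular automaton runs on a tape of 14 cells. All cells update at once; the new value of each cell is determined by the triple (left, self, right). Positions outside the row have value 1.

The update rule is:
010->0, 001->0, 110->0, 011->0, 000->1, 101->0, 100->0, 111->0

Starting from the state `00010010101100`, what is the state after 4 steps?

00011111111110

step 1: 01000000000000
step 2: 00011111111110
step 3: 01000000000000  (repeats step 1; period 2)
step 4: 00011111111110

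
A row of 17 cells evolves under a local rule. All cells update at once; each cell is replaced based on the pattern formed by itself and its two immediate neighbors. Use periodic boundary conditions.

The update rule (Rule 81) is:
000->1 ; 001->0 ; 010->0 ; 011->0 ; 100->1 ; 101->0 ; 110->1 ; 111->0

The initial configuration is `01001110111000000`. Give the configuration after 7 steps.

11001111111001100

00100010001111111
10011001100000001
11001100111111100
01100110000000110
00110011111110011
10011000000011001
11001111111001100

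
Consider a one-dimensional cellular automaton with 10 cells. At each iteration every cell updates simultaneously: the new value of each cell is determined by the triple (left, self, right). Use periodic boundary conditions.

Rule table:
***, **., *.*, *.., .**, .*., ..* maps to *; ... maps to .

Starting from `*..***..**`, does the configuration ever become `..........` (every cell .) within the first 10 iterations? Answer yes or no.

no

**********
**********  (fixed point — unchanged through iteration 10)
iteration 10 is **********, still not uniform .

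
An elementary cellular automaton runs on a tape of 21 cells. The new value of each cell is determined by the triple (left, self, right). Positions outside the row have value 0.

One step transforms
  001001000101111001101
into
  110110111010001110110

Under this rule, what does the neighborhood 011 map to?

At position 11 the neighborhood is 011; the next row has 0 there.

0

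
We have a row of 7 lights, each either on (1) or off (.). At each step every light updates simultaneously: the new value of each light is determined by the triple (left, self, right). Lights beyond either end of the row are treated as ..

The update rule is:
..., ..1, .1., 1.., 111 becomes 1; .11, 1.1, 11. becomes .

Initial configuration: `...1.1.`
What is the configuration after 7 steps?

step 1: 1111.11
step 2: .11....
step 3: 1..1111
step 4: 111.11.
step 5: .1....1
step 6: 1111111
step 7: .11111.

.11111.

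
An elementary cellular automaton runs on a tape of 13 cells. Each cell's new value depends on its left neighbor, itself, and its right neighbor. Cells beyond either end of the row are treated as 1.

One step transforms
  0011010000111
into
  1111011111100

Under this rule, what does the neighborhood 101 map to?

0

At position 4 the neighborhood is 101; the next row has 0 there.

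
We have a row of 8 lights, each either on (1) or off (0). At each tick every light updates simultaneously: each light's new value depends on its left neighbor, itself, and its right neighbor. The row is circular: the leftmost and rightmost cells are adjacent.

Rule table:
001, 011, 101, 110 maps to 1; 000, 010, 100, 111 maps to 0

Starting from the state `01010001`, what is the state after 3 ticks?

tick 1: 10100010
tick 2: 01000101
tick 3: 10001010

10001010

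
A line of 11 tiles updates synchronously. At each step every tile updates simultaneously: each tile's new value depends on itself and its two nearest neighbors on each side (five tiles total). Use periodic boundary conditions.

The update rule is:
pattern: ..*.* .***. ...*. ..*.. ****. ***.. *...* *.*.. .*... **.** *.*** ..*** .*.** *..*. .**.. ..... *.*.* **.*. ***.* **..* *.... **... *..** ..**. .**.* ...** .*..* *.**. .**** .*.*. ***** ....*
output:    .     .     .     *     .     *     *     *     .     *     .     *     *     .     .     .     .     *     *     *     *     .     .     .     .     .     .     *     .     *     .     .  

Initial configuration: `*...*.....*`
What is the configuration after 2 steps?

step 1: ..*.*.*....
step 2: ...*.**.*..

...*.**.*..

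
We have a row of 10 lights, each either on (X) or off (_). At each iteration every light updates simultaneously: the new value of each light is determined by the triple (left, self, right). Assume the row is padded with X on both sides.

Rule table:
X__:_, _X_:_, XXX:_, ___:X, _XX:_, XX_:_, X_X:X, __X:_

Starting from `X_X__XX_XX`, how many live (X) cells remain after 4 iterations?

_X_____X__
X__XXX____
_______XX_
_XXXXX___X
count of X: 6

6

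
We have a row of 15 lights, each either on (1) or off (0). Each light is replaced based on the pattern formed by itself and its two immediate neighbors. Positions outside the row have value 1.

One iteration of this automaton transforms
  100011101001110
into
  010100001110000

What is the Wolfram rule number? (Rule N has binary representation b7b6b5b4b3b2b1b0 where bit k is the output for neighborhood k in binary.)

22

position 5: 111 → 0  (bit 7 = 0)
position 0: 110 → 0  (bit 6 = 0)
position 7: 101 → 0  (bit 5 = 0)
position 1: 100 → 1  (bit 4 = 1)
position 4: 011 → 0  (bit 3 = 0)
position 8: 010 → 1  (bit 2 = 1)
position 3: 001 → 1  (bit 1 = 1)
position 2: 000 → 0  (bit 0 = 0)
bits b7..b0 = 00010110 = 22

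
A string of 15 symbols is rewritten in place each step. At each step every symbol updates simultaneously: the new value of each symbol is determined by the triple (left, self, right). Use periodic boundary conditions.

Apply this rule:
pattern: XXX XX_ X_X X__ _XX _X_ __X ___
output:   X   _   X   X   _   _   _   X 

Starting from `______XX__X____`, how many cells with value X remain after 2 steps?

10

XXXXX___X__XXXX
XXXX_XX__X__XXX
count of X: 10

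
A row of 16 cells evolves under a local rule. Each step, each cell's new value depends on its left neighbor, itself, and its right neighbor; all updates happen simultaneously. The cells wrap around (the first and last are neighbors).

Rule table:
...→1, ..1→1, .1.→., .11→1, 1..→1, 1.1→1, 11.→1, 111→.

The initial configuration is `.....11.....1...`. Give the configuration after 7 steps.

111111111111.111
...........111..
111111111111.111  (repeats step 1; period 2)
step 7: 111111111111.111

111111111111.111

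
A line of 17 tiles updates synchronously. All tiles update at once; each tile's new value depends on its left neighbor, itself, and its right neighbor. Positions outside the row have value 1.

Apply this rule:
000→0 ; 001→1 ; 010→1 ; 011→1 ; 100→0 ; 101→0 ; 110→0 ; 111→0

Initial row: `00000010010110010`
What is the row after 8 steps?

01010011001100100

00000110110100110
00001100100101100
00011001101101001
00110011001001011
01100110011011010
01001100110010010
01011001100110110
01010011001100100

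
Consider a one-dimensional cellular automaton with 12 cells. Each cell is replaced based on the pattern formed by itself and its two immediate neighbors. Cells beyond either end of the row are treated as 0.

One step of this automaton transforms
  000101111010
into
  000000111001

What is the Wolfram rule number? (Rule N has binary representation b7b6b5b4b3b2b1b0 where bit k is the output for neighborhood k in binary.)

208

position 6: 111 → 1  (bit 7 = 1)
position 8: 110 → 1  (bit 6 = 1)
position 4: 101 → 0  (bit 5 = 0)
position 11: 100 → 1  (bit 4 = 1)
position 5: 011 → 0  (bit 3 = 0)
position 3: 010 → 0  (bit 2 = 0)
position 2: 001 → 0  (bit 1 = 0)
position 0: 000 → 0  (bit 0 = 0)
bits b7..b0 = 11010000 = 208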